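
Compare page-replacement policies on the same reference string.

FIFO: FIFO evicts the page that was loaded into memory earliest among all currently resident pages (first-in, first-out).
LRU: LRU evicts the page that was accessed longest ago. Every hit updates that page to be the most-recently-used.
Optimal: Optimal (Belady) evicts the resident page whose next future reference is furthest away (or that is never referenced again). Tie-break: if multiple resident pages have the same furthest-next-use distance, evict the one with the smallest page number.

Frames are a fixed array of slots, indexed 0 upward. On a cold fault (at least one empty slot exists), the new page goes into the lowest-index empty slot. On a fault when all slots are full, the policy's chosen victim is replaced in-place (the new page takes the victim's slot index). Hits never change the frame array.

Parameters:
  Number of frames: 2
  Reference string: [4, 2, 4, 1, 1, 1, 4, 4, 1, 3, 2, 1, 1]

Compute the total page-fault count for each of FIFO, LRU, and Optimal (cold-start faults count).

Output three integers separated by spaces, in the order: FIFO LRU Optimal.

Answer: 7 6 5

Derivation:
--- FIFO ---
  step 0: ref 4 -> FAULT, frames=[4,-] (faults so far: 1)
  step 1: ref 2 -> FAULT, frames=[4,2] (faults so far: 2)
  step 2: ref 4 -> HIT, frames=[4,2] (faults so far: 2)
  step 3: ref 1 -> FAULT, evict 4, frames=[1,2] (faults so far: 3)
  step 4: ref 1 -> HIT, frames=[1,2] (faults so far: 3)
  step 5: ref 1 -> HIT, frames=[1,2] (faults so far: 3)
  step 6: ref 4 -> FAULT, evict 2, frames=[1,4] (faults so far: 4)
  step 7: ref 4 -> HIT, frames=[1,4] (faults so far: 4)
  step 8: ref 1 -> HIT, frames=[1,4] (faults so far: 4)
  step 9: ref 3 -> FAULT, evict 1, frames=[3,4] (faults so far: 5)
  step 10: ref 2 -> FAULT, evict 4, frames=[3,2] (faults so far: 6)
  step 11: ref 1 -> FAULT, evict 3, frames=[1,2] (faults so far: 7)
  step 12: ref 1 -> HIT, frames=[1,2] (faults so far: 7)
  FIFO total faults: 7
--- LRU ---
  step 0: ref 4 -> FAULT, frames=[4,-] (faults so far: 1)
  step 1: ref 2 -> FAULT, frames=[4,2] (faults so far: 2)
  step 2: ref 4 -> HIT, frames=[4,2] (faults so far: 2)
  step 3: ref 1 -> FAULT, evict 2, frames=[4,1] (faults so far: 3)
  step 4: ref 1 -> HIT, frames=[4,1] (faults so far: 3)
  step 5: ref 1 -> HIT, frames=[4,1] (faults so far: 3)
  step 6: ref 4 -> HIT, frames=[4,1] (faults so far: 3)
  step 7: ref 4 -> HIT, frames=[4,1] (faults so far: 3)
  step 8: ref 1 -> HIT, frames=[4,1] (faults so far: 3)
  step 9: ref 3 -> FAULT, evict 4, frames=[3,1] (faults so far: 4)
  step 10: ref 2 -> FAULT, evict 1, frames=[3,2] (faults so far: 5)
  step 11: ref 1 -> FAULT, evict 3, frames=[1,2] (faults so far: 6)
  step 12: ref 1 -> HIT, frames=[1,2] (faults so far: 6)
  LRU total faults: 6
--- Optimal ---
  step 0: ref 4 -> FAULT, frames=[4,-] (faults so far: 1)
  step 1: ref 2 -> FAULT, frames=[4,2] (faults so far: 2)
  step 2: ref 4 -> HIT, frames=[4,2] (faults so far: 2)
  step 3: ref 1 -> FAULT, evict 2, frames=[4,1] (faults so far: 3)
  step 4: ref 1 -> HIT, frames=[4,1] (faults so far: 3)
  step 5: ref 1 -> HIT, frames=[4,1] (faults so far: 3)
  step 6: ref 4 -> HIT, frames=[4,1] (faults so far: 3)
  step 7: ref 4 -> HIT, frames=[4,1] (faults so far: 3)
  step 8: ref 1 -> HIT, frames=[4,1] (faults so far: 3)
  step 9: ref 3 -> FAULT, evict 4, frames=[3,1] (faults so far: 4)
  step 10: ref 2 -> FAULT, evict 3, frames=[2,1] (faults so far: 5)
  step 11: ref 1 -> HIT, frames=[2,1] (faults so far: 5)
  step 12: ref 1 -> HIT, frames=[2,1] (faults so far: 5)
  Optimal total faults: 5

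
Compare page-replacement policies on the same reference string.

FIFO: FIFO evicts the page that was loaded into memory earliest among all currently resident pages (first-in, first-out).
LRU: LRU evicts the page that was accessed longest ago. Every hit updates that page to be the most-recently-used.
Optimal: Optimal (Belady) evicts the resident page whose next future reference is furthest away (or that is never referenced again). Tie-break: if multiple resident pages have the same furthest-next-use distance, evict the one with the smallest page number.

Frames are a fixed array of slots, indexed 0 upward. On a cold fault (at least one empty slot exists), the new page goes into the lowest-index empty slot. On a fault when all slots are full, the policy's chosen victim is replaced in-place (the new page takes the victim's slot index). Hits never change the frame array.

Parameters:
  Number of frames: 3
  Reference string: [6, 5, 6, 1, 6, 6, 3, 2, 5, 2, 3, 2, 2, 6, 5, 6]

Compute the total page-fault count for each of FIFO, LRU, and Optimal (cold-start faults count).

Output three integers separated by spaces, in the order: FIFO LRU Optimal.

Answer: 7 8 6

Derivation:
--- FIFO ---
  step 0: ref 6 -> FAULT, frames=[6,-,-] (faults so far: 1)
  step 1: ref 5 -> FAULT, frames=[6,5,-] (faults so far: 2)
  step 2: ref 6 -> HIT, frames=[6,5,-] (faults so far: 2)
  step 3: ref 1 -> FAULT, frames=[6,5,1] (faults so far: 3)
  step 4: ref 6 -> HIT, frames=[6,5,1] (faults so far: 3)
  step 5: ref 6 -> HIT, frames=[6,5,1] (faults so far: 3)
  step 6: ref 3 -> FAULT, evict 6, frames=[3,5,1] (faults so far: 4)
  step 7: ref 2 -> FAULT, evict 5, frames=[3,2,1] (faults so far: 5)
  step 8: ref 5 -> FAULT, evict 1, frames=[3,2,5] (faults so far: 6)
  step 9: ref 2 -> HIT, frames=[3,2,5] (faults so far: 6)
  step 10: ref 3 -> HIT, frames=[3,2,5] (faults so far: 6)
  step 11: ref 2 -> HIT, frames=[3,2,5] (faults so far: 6)
  step 12: ref 2 -> HIT, frames=[3,2,5] (faults so far: 6)
  step 13: ref 6 -> FAULT, evict 3, frames=[6,2,5] (faults so far: 7)
  step 14: ref 5 -> HIT, frames=[6,2,5] (faults so far: 7)
  step 15: ref 6 -> HIT, frames=[6,2,5] (faults so far: 7)
  FIFO total faults: 7
--- LRU ---
  step 0: ref 6 -> FAULT, frames=[6,-,-] (faults so far: 1)
  step 1: ref 5 -> FAULT, frames=[6,5,-] (faults so far: 2)
  step 2: ref 6 -> HIT, frames=[6,5,-] (faults so far: 2)
  step 3: ref 1 -> FAULT, frames=[6,5,1] (faults so far: 3)
  step 4: ref 6 -> HIT, frames=[6,5,1] (faults so far: 3)
  step 5: ref 6 -> HIT, frames=[6,5,1] (faults so far: 3)
  step 6: ref 3 -> FAULT, evict 5, frames=[6,3,1] (faults so far: 4)
  step 7: ref 2 -> FAULT, evict 1, frames=[6,3,2] (faults so far: 5)
  step 8: ref 5 -> FAULT, evict 6, frames=[5,3,2] (faults so far: 6)
  step 9: ref 2 -> HIT, frames=[5,3,2] (faults so far: 6)
  step 10: ref 3 -> HIT, frames=[5,3,2] (faults so far: 6)
  step 11: ref 2 -> HIT, frames=[5,3,2] (faults so far: 6)
  step 12: ref 2 -> HIT, frames=[5,3,2] (faults so far: 6)
  step 13: ref 6 -> FAULT, evict 5, frames=[6,3,2] (faults so far: 7)
  step 14: ref 5 -> FAULT, evict 3, frames=[6,5,2] (faults so far: 8)
  step 15: ref 6 -> HIT, frames=[6,5,2] (faults so far: 8)
  LRU total faults: 8
--- Optimal ---
  step 0: ref 6 -> FAULT, frames=[6,-,-] (faults so far: 1)
  step 1: ref 5 -> FAULT, frames=[6,5,-] (faults so far: 2)
  step 2: ref 6 -> HIT, frames=[6,5,-] (faults so far: 2)
  step 3: ref 1 -> FAULT, frames=[6,5,1] (faults so far: 3)
  step 4: ref 6 -> HIT, frames=[6,5,1] (faults so far: 3)
  step 5: ref 6 -> HIT, frames=[6,5,1] (faults so far: 3)
  step 6: ref 3 -> FAULT, evict 1, frames=[6,5,3] (faults so far: 4)
  step 7: ref 2 -> FAULT, evict 6, frames=[2,5,3] (faults so far: 5)
  step 8: ref 5 -> HIT, frames=[2,5,3] (faults so far: 5)
  step 9: ref 2 -> HIT, frames=[2,5,3] (faults so far: 5)
  step 10: ref 3 -> HIT, frames=[2,5,3] (faults so far: 5)
  step 11: ref 2 -> HIT, frames=[2,5,3] (faults so far: 5)
  step 12: ref 2 -> HIT, frames=[2,5,3] (faults so far: 5)
  step 13: ref 6 -> FAULT, evict 2, frames=[6,5,3] (faults so far: 6)
  step 14: ref 5 -> HIT, frames=[6,5,3] (faults so far: 6)
  step 15: ref 6 -> HIT, frames=[6,5,3] (faults so far: 6)
  Optimal total faults: 6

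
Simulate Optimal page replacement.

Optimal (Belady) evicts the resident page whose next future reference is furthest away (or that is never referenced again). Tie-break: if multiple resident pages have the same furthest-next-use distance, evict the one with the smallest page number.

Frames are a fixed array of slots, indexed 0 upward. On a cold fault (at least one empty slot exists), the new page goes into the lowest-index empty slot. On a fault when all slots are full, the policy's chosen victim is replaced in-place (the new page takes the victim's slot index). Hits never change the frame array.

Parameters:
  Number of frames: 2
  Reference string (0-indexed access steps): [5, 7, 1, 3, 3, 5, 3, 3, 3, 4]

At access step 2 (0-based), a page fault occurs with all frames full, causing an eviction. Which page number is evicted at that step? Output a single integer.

Step 0: ref 5 -> FAULT, frames=[5,-]
Step 1: ref 7 -> FAULT, frames=[5,7]
Step 2: ref 1 -> FAULT, evict 7, frames=[5,1]
At step 2: evicted page 7

Answer: 7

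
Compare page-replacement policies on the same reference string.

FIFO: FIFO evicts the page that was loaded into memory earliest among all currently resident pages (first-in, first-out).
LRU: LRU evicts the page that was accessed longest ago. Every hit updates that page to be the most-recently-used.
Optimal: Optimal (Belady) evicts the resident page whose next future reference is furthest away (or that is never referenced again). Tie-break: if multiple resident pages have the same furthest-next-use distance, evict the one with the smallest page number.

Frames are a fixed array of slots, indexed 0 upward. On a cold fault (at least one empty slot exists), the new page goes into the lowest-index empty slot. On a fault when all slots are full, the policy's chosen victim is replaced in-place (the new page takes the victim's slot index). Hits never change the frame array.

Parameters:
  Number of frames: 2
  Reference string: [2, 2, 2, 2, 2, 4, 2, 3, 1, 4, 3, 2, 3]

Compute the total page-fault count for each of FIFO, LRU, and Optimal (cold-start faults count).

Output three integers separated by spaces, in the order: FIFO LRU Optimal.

Answer: 7 7 6

Derivation:
--- FIFO ---
  step 0: ref 2 -> FAULT, frames=[2,-] (faults so far: 1)
  step 1: ref 2 -> HIT, frames=[2,-] (faults so far: 1)
  step 2: ref 2 -> HIT, frames=[2,-] (faults so far: 1)
  step 3: ref 2 -> HIT, frames=[2,-] (faults so far: 1)
  step 4: ref 2 -> HIT, frames=[2,-] (faults so far: 1)
  step 5: ref 4 -> FAULT, frames=[2,4] (faults so far: 2)
  step 6: ref 2 -> HIT, frames=[2,4] (faults so far: 2)
  step 7: ref 3 -> FAULT, evict 2, frames=[3,4] (faults so far: 3)
  step 8: ref 1 -> FAULT, evict 4, frames=[3,1] (faults so far: 4)
  step 9: ref 4 -> FAULT, evict 3, frames=[4,1] (faults so far: 5)
  step 10: ref 3 -> FAULT, evict 1, frames=[4,3] (faults so far: 6)
  step 11: ref 2 -> FAULT, evict 4, frames=[2,3] (faults so far: 7)
  step 12: ref 3 -> HIT, frames=[2,3] (faults so far: 7)
  FIFO total faults: 7
--- LRU ---
  step 0: ref 2 -> FAULT, frames=[2,-] (faults so far: 1)
  step 1: ref 2 -> HIT, frames=[2,-] (faults so far: 1)
  step 2: ref 2 -> HIT, frames=[2,-] (faults so far: 1)
  step 3: ref 2 -> HIT, frames=[2,-] (faults so far: 1)
  step 4: ref 2 -> HIT, frames=[2,-] (faults so far: 1)
  step 5: ref 4 -> FAULT, frames=[2,4] (faults so far: 2)
  step 6: ref 2 -> HIT, frames=[2,4] (faults so far: 2)
  step 7: ref 3 -> FAULT, evict 4, frames=[2,3] (faults so far: 3)
  step 8: ref 1 -> FAULT, evict 2, frames=[1,3] (faults so far: 4)
  step 9: ref 4 -> FAULT, evict 3, frames=[1,4] (faults so far: 5)
  step 10: ref 3 -> FAULT, evict 1, frames=[3,4] (faults so far: 6)
  step 11: ref 2 -> FAULT, evict 4, frames=[3,2] (faults so far: 7)
  step 12: ref 3 -> HIT, frames=[3,2] (faults so far: 7)
  LRU total faults: 7
--- Optimal ---
  step 0: ref 2 -> FAULT, frames=[2,-] (faults so far: 1)
  step 1: ref 2 -> HIT, frames=[2,-] (faults so far: 1)
  step 2: ref 2 -> HIT, frames=[2,-] (faults so far: 1)
  step 3: ref 2 -> HIT, frames=[2,-] (faults so far: 1)
  step 4: ref 2 -> HIT, frames=[2,-] (faults so far: 1)
  step 5: ref 4 -> FAULT, frames=[2,4] (faults so far: 2)
  step 6: ref 2 -> HIT, frames=[2,4] (faults so far: 2)
  step 7: ref 3 -> FAULT, evict 2, frames=[3,4] (faults so far: 3)
  step 8: ref 1 -> FAULT, evict 3, frames=[1,4] (faults so far: 4)
  step 9: ref 4 -> HIT, frames=[1,4] (faults so far: 4)
  step 10: ref 3 -> FAULT, evict 1, frames=[3,4] (faults so far: 5)
  step 11: ref 2 -> FAULT, evict 4, frames=[3,2] (faults so far: 6)
  step 12: ref 3 -> HIT, frames=[3,2] (faults so far: 6)
  Optimal total faults: 6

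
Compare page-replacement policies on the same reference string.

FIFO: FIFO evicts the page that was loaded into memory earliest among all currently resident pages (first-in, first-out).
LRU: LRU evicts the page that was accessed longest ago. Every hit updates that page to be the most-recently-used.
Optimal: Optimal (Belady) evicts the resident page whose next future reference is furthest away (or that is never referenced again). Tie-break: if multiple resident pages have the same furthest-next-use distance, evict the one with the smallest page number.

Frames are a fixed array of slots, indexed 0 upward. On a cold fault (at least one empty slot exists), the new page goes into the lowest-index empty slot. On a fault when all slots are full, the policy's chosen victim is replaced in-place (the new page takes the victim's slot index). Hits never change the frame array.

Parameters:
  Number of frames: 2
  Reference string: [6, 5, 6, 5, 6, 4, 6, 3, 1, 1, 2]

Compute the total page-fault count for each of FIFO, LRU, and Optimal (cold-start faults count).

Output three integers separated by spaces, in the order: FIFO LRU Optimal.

--- FIFO ---
  step 0: ref 6 -> FAULT, frames=[6,-] (faults so far: 1)
  step 1: ref 5 -> FAULT, frames=[6,5] (faults so far: 2)
  step 2: ref 6 -> HIT, frames=[6,5] (faults so far: 2)
  step 3: ref 5 -> HIT, frames=[6,5] (faults so far: 2)
  step 4: ref 6 -> HIT, frames=[6,5] (faults so far: 2)
  step 5: ref 4 -> FAULT, evict 6, frames=[4,5] (faults so far: 3)
  step 6: ref 6 -> FAULT, evict 5, frames=[4,6] (faults so far: 4)
  step 7: ref 3 -> FAULT, evict 4, frames=[3,6] (faults so far: 5)
  step 8: ref 1 -> FAULT, evict 6, frames=[3,1] (faults so far: 6)
  step 9: ref 1 -> HIT, frames=[3,1] (faults so far: 6)
  step 10: ref 2 -> FAULT, evict 3, frames=[2,1] (faults so far: 7)
  FIFO total faults: 7
--- LRU ---
  step 0: ref 6 -> FAULT, frames=[6,-] (faults so far: 1)
  step 1: ref 5 -> FAULT, frames=[6,5] (faults so far: 2)
  step 2: ref 6 -> HIT, frames=[6,5] (faults so far: 2)
  step 3: ref 5 -> HIT, frames=[6,5] (faults so far: 2)
  step 4: ref 6 -> HIT, frames=[6,5] (faults so far: 2)
  step 5: ref 4 -> FAULT, evict 5, frames=[6,4] (faults so far: 3)
  step 6: ref 6 -> HIT, frames=[6,4] (faults so far: 3)
  step 7: ref 3 -> FAULT, evict 4, frames=[6,3] (faults so far: 4)
  step 8: ref 1 -> FAULT, evict 6, frames=[1,3] (faults so far: 5)
  step 9: ref 1 -> HIT, frames=[1,3] (faults so far: 5)
  step 10: ref 2 -> FAULT, evict 3, frames=[1,2] (faults so far: 6)
  LRU total faults: 6
--- Optimal ---
  step 0: ref 6 -> FAULT, frames=[6,-] (faults so far: 1)
  step 1: ref 5 -> FAULT, frames=[6,5] (faults so far: 2)
  step 2: ref 6 -> HIT, frames=[6,5] (faults so far: 2)
  step 3: ref 5 -> HIT, frames=[6,5] (faults so far: 2)
  step 4: ref 6 -> HIT, frames=[6,5] (faults so far: 2)
  step 5: ref 4 -> FAULT, evict 5, frames=[6,4] (faults so far: 3)
  step 6: ref 6 -> HIT, frames=[6,4] (faults so far: 3)
  step 7: ref 3 -> FAULT, evict 4, frames=[6,3] (faults so far: 4)
  step 8: ref 1 -> FAULT, evict 3, frames=[6,1] (faults so far: 5)
  step 9: ref 1 -> HIT, frames=[6,1] (faults so far: 5)
  step 10: ref 2 -> FAULT, evict 1, frames=[6,2] (faults so far: 6)
  Optimal total faults: 6

Answer: 7 6 6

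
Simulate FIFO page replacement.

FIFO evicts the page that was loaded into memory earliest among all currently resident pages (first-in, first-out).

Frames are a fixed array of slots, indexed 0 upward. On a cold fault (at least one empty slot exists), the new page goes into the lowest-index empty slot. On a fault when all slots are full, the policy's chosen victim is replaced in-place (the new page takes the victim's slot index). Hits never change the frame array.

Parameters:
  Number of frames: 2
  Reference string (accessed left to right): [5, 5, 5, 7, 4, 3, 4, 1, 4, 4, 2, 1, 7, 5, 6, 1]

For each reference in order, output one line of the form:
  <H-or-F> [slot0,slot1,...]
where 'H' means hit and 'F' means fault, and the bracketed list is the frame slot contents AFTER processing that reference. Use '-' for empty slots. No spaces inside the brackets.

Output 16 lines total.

F [5,-]
H [5,-]
H [5,-]
F [5,7]
F [4,7]
F [4,3]
H [4,3]
F [1,3]
F [1,4]
H [1,4]
F [2,4]
F [2,1]
F [7,1]
F [7,5]
F [6,5]
F [6,1]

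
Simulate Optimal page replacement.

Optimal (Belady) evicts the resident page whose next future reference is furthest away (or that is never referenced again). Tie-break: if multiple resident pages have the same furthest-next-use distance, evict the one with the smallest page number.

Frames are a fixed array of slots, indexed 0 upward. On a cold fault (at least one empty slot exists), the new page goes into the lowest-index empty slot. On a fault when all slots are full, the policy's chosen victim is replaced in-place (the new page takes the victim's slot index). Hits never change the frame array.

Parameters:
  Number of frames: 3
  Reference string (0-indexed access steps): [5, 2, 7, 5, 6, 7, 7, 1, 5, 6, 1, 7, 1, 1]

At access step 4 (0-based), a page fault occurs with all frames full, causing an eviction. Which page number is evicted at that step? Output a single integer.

Step 0: ref 5 -> FAULT, frames=[5,-,-]
Step 1: ref 2 -> FAULT, frames=[5,2,-]
Step 2: ref 7 -> FAULT, frames=[5,2,7]
Step 3: ref 5 -> HIT, frames=[5,2,7]
Step 4: ref 6 -> FAULT, evict 2, frames=[5,6,7]
At step 4: evicted page 2

Answer: 2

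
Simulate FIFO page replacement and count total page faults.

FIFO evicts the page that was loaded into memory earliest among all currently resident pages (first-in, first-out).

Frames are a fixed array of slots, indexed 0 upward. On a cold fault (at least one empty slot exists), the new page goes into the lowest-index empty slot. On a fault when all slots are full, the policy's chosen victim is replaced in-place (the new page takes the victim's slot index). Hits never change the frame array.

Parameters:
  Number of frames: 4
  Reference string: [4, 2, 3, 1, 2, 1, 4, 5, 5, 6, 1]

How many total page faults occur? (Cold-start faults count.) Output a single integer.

Step 0: ref 4 → FAULT, frames=[4,-,-,-]
Step 1: ref 2 → FAULT, frames=[4,2,-,-]
Step 2: ref 3 → FAULT, frames=[4,2,3,-]
Step 3: ref 1 → FAULT, frames=[4,2,3,1]
Step 4: ref 2 → HIT, frames=[4,2,3,1]
Step 5: ref 1 → HIT, frames=[4,2,3,1]
Step 6: ref 4 → HIT, frames=[4,2,3,1]
Step 7: ref 5 → FAULT (evict 4), frames=[5,2,3,1]
Step 8: ref 5 → HIT, frames=[5,2,3,1]
Step 9: ref 6 → FAULT (evict 2), frames=[5,6,3,1]
Step 10: ref 1 → HIT, frames=[5,6,3,1]
Total faults: 6

Answer: 6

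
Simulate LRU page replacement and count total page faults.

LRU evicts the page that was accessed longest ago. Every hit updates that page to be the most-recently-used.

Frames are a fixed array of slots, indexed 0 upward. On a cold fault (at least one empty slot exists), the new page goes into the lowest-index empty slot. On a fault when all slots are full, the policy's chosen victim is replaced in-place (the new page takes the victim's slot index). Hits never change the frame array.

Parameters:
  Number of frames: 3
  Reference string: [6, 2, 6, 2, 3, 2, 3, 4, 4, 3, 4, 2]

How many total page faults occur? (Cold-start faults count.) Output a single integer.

Answer: 4

Derivation:
Step 0: ref 6 → FAULT, frames=[6,-,-]
Step 1: ref 2 → FAULT, frames=[6,2,-]
Step 2: ref 6 → HIT, frames=[6,2,-]
Step 3: ref 2 → HIT, frames=[6,2,-]
Step 4: ref 3 → FAULT, frames=[6,2,3]
Step 5: ref 2 → HIT, frames=[6,2,3]
Step 6: ref 3 → HIT, frames=[6,2,3]
Step 7: ref 4 → FAULT (evict 6), frames=[4,2,3]
Step 8: ref 4 → HIT, frames=[4,2,3]
Step 9: ref 3 → HIT, frames=[4,2,3]
Step 10: ref 4 → HIT, frames=[4,2,3]
Step 11: ref 2 → HIT, frames=[4,2,3]
Total faults: 4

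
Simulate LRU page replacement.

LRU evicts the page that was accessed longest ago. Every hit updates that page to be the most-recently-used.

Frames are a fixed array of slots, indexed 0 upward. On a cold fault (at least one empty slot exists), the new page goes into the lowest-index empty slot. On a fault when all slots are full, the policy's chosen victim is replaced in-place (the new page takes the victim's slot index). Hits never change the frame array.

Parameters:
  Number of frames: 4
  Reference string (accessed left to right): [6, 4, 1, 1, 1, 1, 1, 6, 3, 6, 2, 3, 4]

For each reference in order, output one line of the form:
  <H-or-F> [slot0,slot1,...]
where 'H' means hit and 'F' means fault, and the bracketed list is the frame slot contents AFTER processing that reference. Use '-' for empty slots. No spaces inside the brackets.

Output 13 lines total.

F [6,-,-,-]
F [6,4,-,-]
F [6,4,1,-]
H [6,4,1,-]
H [6,4,1,-]
H [6,4,1,-]
H [6,4,1,-]
H [6,4,1,-]
F [6,4,1,3]
H [6,4,1,3]
F [6,2,1,3]
H [6,2,1,3]
F [6,2,4,3]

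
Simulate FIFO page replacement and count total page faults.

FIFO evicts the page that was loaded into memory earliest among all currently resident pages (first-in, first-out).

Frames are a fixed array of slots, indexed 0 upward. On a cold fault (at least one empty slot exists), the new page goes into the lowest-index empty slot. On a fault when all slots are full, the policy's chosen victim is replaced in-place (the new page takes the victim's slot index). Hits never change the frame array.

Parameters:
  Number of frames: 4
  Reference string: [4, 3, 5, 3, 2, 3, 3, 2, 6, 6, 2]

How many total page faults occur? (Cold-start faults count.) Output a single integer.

Answer: 5

Derivation:
Step 0: ref 4 → FAULT, frames=[4,-,-,-]
Step 1: ref 3 → FAULT, frames=[4,3,-,-]
Step 2: ref 5 → FAULT, frames=[4,3,5,-]
Step 3: ref 3 → HIT, frames=[4,3,5,-]
Step 4: ref 2 → FAULT, frames=[4,3,5,2]
Step 5: ref 3 → HIT, frames=[4,3,5,2]
Step 6: ref 3 → HIT, frames=[4,3,5,2]
Step 7: ref 2 → HIT, frames=[4,3,5,2]
Step 8: ref 6 → FAULT (evict 4), frames=[6,3,5,2]
Step 9: ref 6 → HIT, frames=[6,3,5,2]
Step 10: ref 2 → HIT, frames=[6,3,5,2]
Total faults: 5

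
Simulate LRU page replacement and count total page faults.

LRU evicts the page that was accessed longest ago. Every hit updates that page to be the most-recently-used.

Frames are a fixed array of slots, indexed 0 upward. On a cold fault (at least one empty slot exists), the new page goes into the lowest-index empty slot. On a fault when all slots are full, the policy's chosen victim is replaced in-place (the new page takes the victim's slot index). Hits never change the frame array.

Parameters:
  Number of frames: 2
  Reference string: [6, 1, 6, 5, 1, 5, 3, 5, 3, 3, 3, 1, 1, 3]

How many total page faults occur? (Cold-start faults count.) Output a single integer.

Answer: 6

Derivation:
Step 0: ref 6 → FAULT, frames=[6,-]
Step 1: ref 1 → FAULT, frames=[6,1]
Step 2: ref 6 → HIT, frames=[6,1]
Step 3: ref 5 → FAULT (evict 1), frames=[6,5]
Step 4: ref 1 → FAULT (evict 6), frames=[1,5]
Step 5: ref 5 → HIT, frames=[1,5]
Step 6: ref 3 → FAULT (evict 1), frames=[3,5]
Step 7: ref 5 → HIT, frames=[3,5]
Step 8: ref 3 → HIT, frames=[3,5]
Step 9: ref 3 → HIT, frames=[3,5]
Step 10: ref 3 → HIT, frames=[3,5]
Step 11: ref 1 → FAULT (evict 5), frames=[3,1]
Step 12: ref 1 → HIT, frames=[3,1]
Step 13: ref 3 → HIT, frames=[3,1]
Total faults: 6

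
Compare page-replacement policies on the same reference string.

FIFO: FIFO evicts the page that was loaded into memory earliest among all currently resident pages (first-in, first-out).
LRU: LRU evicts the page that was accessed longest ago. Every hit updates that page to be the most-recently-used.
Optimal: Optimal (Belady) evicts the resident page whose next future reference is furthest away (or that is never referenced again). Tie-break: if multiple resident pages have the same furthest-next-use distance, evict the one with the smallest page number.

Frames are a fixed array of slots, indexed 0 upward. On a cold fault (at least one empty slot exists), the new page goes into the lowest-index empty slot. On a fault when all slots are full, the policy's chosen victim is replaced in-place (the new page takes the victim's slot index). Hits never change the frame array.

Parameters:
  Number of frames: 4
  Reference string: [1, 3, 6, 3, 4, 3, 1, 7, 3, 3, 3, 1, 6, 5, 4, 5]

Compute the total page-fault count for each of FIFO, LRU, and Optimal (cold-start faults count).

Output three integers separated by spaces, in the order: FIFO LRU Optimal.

--- FIFO ---
  step 0: ref 1 -> FAULT, frames=[1,-,-,-] (faults so far: 1)
  step 1: ref 3 -> FAULT, frames=[1,3,-,-] (faults so far: 2)
  step 2: ref 6 -> FAULT, frames=[1,3,6,-] (faults so far: 3)
  step 3: ref 3 -> HIT, frames=[1,3,6,-] (faults so far: 3)
  step 4: ref 4 -> FAULT, frames=[1,3,6,4] (faults so far: 4)
  step 5: ref 3 -> HIT, frames=[1,3,6,4] (faults so far: 4)
  step 6: ref 1 -> HIT, frames=[1,3,6,4] (faults so far: 4)
  step 7: ref 7 -> FAULT, evict 1, frames=[7,3,6,4] (faults so far: 5)
  step 8: ref 3 -> HIT, frames=[7,3,6,4] (faults so far: 5)
  step 9: ref 3 -> HIT, frames=[7,3,6,4] (faults so far: 5)
  step 10: ref 3 -> HIT, frames=[7,3,6,4] (faults so far: 5)
  step 11: ref 1 -> FAULT, evict 3, frames=[7,1,6,4] (faults so far: 6)
  step 12: ref 6 -> HIT, frames=[7,1,6,4] (faults so far: 6)
  step 13: ref 5 -> FAULT, evict 6, frames=[7,1,5,4] (faults so far: 7)
  step 14: ref 4 -> HIT, frames=[7,1,5,4] (faults so far: 7)
  step 15: ref 5 -> HIT, frames=[7,1,5,4] (faults so far: 7)
  FIFO total faults: 7
--- LRU ---
  step 0: ref 1 -> FAULT, frames=[1,-,-,-] (faults so far: 1)
  step 1: ref 3 -> FAULT, frames=[1,3,-,-] (faults so far: 2)
  step 2: ref 6 -> FAULT, frames=[1,3,6,-] (faults so far: 3)
  step 3: ref 3 -> HIT, frames=[1,3,6,-] (faults so far: 3)
  step 4: ref 4 -> FAULT, frames=[1,3,6,4] (faults so far: 4)
  step 5: ref 3 -> HIT, frames=[1,3,6,4] (faults so far: 4)
  step 6: ref 1 -> HIT, frames=[1,3,6,4] (faults so far: 4)
  step 7: ref 7 -> FAULT, evict 6, frames=[1,3,7,4] (faults so far: 5)
  step 8: ref 3 -> HIT, frames=[1,3,7,4] (faults so far: 5)
  step 9: ref 3 -> HIT, frames=[1,3,7,4] (faults so far: 5)
  step 10: ref 3 -> HIT, frames=[1,3,7,4] (faults so far: 5)
  step 11: ref 1 -> HIT, frames=[1,3,7,4] (faults so far: 5)
  step 12: ref 6 -> FAULT, evict 4, frames=[1,3,7,6] (faults so far: 6)
  step 13: ref 5 -> FAULT, evict 7, frames=[1,3,5,6] (faults so far: 7)
  step 14: ref 4 -> FAULT, evict 3, frames=[1,4,5,6] (faults so far: 8)
  step 15: ref 5 -> HIT, frames=[1,4,5,6] (faults so far: 8)
  LRU total faults: 8
--- Optimal ---
  step 0: ref 1 -> FAULT, frames=[1,-,-,-] (faults so far: 1)
  step 1: ref 3 -> FAULT, frames=[1,3,-,-] (faults so far: 2)
  step 2: ref 6 -> FAULT, frames=[1,3,6,-] (faults so far: 3)
  step 3: ref 3 -> HIT, frames=[1,3,6,-] (faults so far: 3)
  step 4: ref 4 -> FAULT, frames=[1,3,6,4] (faults so far: 4)
  step 5: ref 3 -> HIT, frames=[1,3,6,4] (faults so far: 4)
  step 6: ref 1 -> HIT, frames=[1,3,6,4] (faults so far: 4)
  step 7: ref 7 -> FAULT, evict 4, frames=[1,3,6,7] (faults so far: 5)
  step 8: ref 3 -> HIT, frames=[1,3,6,7] (faults so far: 5)
  step 9: ref 3 -> HIT, frames=[1,3,6,7] (faults so far: 5)
  step 10: ref 3 -> HIT, frames=[1,3,6,7] (faults so far: 5)
  step 11: ref 1 -> HIT, frames=[1,3,6,7] (faults so far: 5)
  step 12: ref 6 -> HIT, frames=[1,3,6,7] (faults so far: 5)
  step 13: ref 5 -> FAULT, evict 1, frames=[5,3,6,7] (faults so far: 6)
  step 14: ref 4 -> FAULT, evict 3, frames=[5,4,6,7] (faults so far: 7)
  step 15: ref 5 -> HIT, frames=[5,4,6,7] (faults so far: 7)
  Optimal total faults: 7

Answer: 7 8 7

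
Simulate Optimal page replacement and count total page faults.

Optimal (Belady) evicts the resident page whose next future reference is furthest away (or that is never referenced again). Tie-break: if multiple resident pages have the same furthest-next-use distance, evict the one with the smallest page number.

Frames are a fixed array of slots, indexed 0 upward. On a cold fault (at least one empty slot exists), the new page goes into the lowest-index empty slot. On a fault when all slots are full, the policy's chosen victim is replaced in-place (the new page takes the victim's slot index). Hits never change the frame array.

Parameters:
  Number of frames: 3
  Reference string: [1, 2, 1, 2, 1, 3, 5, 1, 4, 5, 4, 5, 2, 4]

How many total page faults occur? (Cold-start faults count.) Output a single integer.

Answer: 5

Derivation:
Step 0: ref 1 → FAULT, frames=[1,-,-]
Step 1: ref 2 → FAULT, frames=[1,2,-]
Step 2: ref 1 → HIT, frames=[1,2,-]
Step 3: ref 2 → HIT, frames=[1,2,-]
Step 4: ref 1 → HIT, frames=[1,2,-]
Step 5: ref 3 → FAULT, frames=[1,2,3]
Step 6: ref 5 → FAULT (evict 3), frames=[1,2,5]
Step 7: ref 1 → HIT, frames=[1,2,5]
Step 8: ref 4 → FAULT (evict 1), frames=[4,2,5]
Step 9: ref 5 → HIT, frames=[4,2,5]
Step 10: ref 4 → HIT, frames=[4,2,5]
Step 11: ref 5 → HIT, frames=[4,2,5]
Step 12: ref 2 → HIT, frames=[4,2,5]
Step 13: ref 4 → HIT, frames=[4,2,5]
Total faults: 5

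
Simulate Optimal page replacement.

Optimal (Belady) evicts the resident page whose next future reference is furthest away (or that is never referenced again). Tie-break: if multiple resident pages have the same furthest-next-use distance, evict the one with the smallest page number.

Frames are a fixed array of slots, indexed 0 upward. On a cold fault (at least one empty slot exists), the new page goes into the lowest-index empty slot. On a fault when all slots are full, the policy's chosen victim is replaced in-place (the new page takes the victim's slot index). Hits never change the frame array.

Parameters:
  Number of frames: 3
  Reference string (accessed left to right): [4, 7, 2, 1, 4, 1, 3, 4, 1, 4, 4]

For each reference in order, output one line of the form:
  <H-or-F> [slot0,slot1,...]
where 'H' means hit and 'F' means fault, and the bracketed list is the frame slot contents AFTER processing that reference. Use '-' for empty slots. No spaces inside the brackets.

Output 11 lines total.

F [4,-,-]
F [4,7,-]
F [4,7,2]
F [4,7,1]
H [4,7,1]
H [4,7,1]
F [4,3,1]
H [4,3,1]
H [4,3,1]
H [4,3,1]
H [4,3,1]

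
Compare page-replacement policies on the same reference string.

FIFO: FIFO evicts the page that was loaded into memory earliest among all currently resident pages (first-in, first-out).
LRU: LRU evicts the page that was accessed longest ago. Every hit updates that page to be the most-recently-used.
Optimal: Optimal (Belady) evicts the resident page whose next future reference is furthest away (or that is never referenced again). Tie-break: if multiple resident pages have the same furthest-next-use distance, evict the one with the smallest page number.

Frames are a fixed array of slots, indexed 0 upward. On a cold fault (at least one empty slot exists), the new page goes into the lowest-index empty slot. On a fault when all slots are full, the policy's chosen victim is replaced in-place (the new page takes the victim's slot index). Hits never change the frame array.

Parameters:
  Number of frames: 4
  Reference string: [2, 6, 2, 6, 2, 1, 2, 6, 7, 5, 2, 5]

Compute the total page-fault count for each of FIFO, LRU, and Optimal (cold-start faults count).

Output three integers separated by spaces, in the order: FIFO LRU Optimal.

--- FIFO ---
  step 0: ref 2 -> FAULT, frames=[2,-,-,-] (faults so far: 1)
  step 1: ref 6 -> FAULT, frames=[2,6,-,-] (faults so far: 2)
  step 2: ref 2 -> HIT, frames=[2,6,-,-] (faults so far: 2)
  step 3: ref 6 -> HIT, frames=[2,6,-,-] (faults so far: 2)
  step 4: ref 2 -> HIT, frames=[2,6,-,-] (faults so far: 2)
  step 5: ref 1 -> FAULT, frames=[2,6,1,-] (faults so far: 3)
  step 6: ref 2 -> HIT, frames=[2,6,1,-] (faults so far: 3)
  step 7: ref 6 -> HIT, frames=[2,6,1,-] (faults so far: 3)
  step 8: ref 7 -> FAULT, frames=[2,6,1,7] (faults so far: 4)
  step 9: ref 5 -> FAULT, evict 2, frames=[5,6,1,7] (faults so far: 5)
  step 10: ref 2 -> FAULT, evict 6, frames=[5,2,1,7] (faults so far: 6)
  step 11: ref 5 -> HIT, frames=[5,2,1,7] (faults so far: 6)
  FIFO total faults: 6
--- LRU ---
  step 0: ref 2 -> FAULT, frames=[2,-,-,-] (faults so far: 1)
  step 1: ref 6 -> FAULT, frames=[2,6,-,-] (faults so far: 2)
  step 2: ref 2 -> HIT, frames=[2,6,-,-] (faults so far: 2)
  step 3: ref 6 -> HIT, frames=[2,6,-,-] (faults so far: 2)
  step 4: ref 2 -> HIT, frames=[2,6,-,-] (faults so far: 2)
  step 5: ref 1 -> FAULT, frames=[2,6,1,-] (faults so far: 3)
  step 6: ref 2 -> HIT, frames=[2,6,1,-] (faults so far: 3)
  step 7: ref 6 -> HIT, frames=[2,6,1,-] (faults so far: 3)
  step 8: ref 7 -> FAULT, frames=[2,6,1,7] (faults so far: 4)
  step 9: ref 5 -> FAULT, evict 1, frames=[2,6,5,7] (faults so far: 5)
  step 10: ref 2 -> HIT, frames=[2,6,5,7] (faults so far: 5)
  step 11: ref 5 -> HIT, frames=[2,6,5,7] (faults so far: 5)
  LRU total faults: 5
--- Optimal ---
  step 0: ref 2 -> FAULT, frames=[2,-,-,-] (faults so far: 1)
  step 1: ref 6 -> FAULT, frames=[2,6,-,-] (faults so far: 2)
  step 2: ref 2 -> HIT, frames=[2,6,-,-] (faults so far: 2)
  step 3: ref 6 -> HIT, frames=[2,6,-,-] (faults so far: 2)
  step 4: ref 2 -> HIT, frames=[2,6,-,-] (faults so far: 2)
  step 5: ref 1 -> FAULT, frames=[2,6,1,-] (faults so far: 3)
  step 6: ref 2 -> HIT, frames=[2,6,1,-] (faults so far: 3)
  step 7: ref 6 -> HIT, frames=[2,6,1,-] (faults so far: 3)
  step 8: ref 7 -> FAULT, frames=[2,6,1,7] (faults so far: 4)
  step 9: ref 5 -> FAULT, evict 1, frames=[2,6,5,7] (faults so far: 5)
  step 10: ref 2 -> HIT, frames=[2,6,5,7] (faults so far: 5)
  step 11: ref 5 -> HIT, frames=[2,6,5,7] (faults so far: 5)
  Optimal total faults: 5

Answer: 6 5 5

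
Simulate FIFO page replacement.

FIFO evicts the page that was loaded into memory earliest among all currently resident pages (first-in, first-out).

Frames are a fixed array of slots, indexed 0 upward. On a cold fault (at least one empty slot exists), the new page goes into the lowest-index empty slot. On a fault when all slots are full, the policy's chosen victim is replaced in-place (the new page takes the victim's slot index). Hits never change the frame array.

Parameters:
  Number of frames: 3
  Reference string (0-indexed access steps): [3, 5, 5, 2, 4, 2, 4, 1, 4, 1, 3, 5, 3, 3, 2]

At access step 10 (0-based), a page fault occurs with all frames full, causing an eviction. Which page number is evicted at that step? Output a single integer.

Step 0: ref 3 -> FAULT, frames=[3,-,-]
Step 1: ref 5 -> FAULT, frames=[3,5,-]
Step 2: ref 5 -> HIT, frames=[3,5,-]
Step 3: ref 2 -> FAULT, frames=[3,5,2]
Step 4: ref 4 -> FAULT, evict 3, frames=[4,5,2]
Step 5: ref 2 -> HIT, frames=[4,5,2]
Step 6: ref 4 -> HIT, frames=[4,5,2]
Step 7: ref 1 -> FAULT, evict 5, frames=[4,1,2]
Step 8: ref 4 -> HIT, frames=[4,1,2]
Step 9: ref 1 -> HIT, frames=[4,1,2]
Step 10: ref 3 -> FAULT, evict 2, frames=[4,1,3]
At step 10: evicted page 2

Answer: 2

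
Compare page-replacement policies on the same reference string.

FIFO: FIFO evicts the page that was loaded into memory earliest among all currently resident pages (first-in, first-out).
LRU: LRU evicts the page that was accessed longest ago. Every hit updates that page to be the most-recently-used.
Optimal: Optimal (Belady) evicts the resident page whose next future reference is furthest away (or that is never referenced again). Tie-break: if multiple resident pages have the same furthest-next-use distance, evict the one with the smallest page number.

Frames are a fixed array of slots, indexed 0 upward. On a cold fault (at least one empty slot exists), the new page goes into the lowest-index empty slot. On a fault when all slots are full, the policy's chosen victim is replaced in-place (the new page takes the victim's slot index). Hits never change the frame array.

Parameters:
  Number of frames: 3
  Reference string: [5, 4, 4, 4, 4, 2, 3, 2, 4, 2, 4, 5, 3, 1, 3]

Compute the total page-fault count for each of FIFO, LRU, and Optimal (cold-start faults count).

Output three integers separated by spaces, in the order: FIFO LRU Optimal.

Answer: 6 7 6

Derivation:
--- FIFO ---
  step 0: ref 5 -> FAULT, frames=[5,-,-] (faults so far: 1)
  step 1: ref 4 -> FAULT, frames=[5,4,-] (faults so far: 2)
  step 2: ref 4 -> HIT, frames=[5,4,-] (faults so far: 2)
  step 3: ref 4 -> HIT, frames=[5,4,-] (faults so far: 2)
  step 4: ref 4 -> HIT, frames=[5,4,-] (faults so far: 2)
  step 5: ref 2 -> FAULT, frames=[5,4,2] (faults so far: 3)
  step 6: ref 3 -> FAULT, evict 5, frames=[3,4,2] (faults so far: 4)
  step 7: ref 2 -> HIT, frames=[3,4,2] (faults so far: 4)
  step 8: ref 4 -> HIT, frames=[3,4,2] (faults so far: 4)
  step 9: ref 2 -> HIT, frames=[3,4,2] (faults so far: 4)
  step 10: ref 4 -> HIT, frames=[3,4,2] (faults so far: 4)
  step 11: ref 5 -> FAULT, evict 4, frames=[3,5,2] (faults so far: 5)
  step 12: ref 3 -> HIT, frames=[3,5,2] (faults so far: 5)
  step 13: ref 1 -> FAULT, evict 2, frames=[3,5,1] (faults so far: 6)
  step 14: ref 3 -> HIT, frames=[3,5,1] (faults so far: 6)
  FIFO total faults: 6
--- LRU ---
  step 0: ref 5 -> FAULT, frames=[5,-,-] (faults so far: 1)
  step 1: ref 4 -> FAULT, frames=[5,4,-] (faults so far: 2)
  step 2: ref 4 -> HIT, frames=[5,4,-] (faults so far: 2)
  step 3: ref 4 -> HIT, frames=[5,4,-] (faults so far: 2)
  step 4: ref 4 -> HIT, frames=[5,4,-] (faults so far: 2)
  step 5: ref 2 -> FAULT, frames=[5,4,2] (faults so far: 3)
  step 6: ref 3 -> FAULT, evict 5, frames=[3,4,2] (faults so far: 4)
  step 7: ref 2 -> HIT, frames=[3,4,2] (faults so far: 4)
  step 8: ref 4 -> HIT, frames=[3,4,2] (faults so far: 4)
  step 9: ref 2 -> HIT, frames=[3,4,2] (faults so far: 4)
  step 10: ref 4 -> HIT, frames=[3,4,2] (faults so far: 4)
  step 11: ref 5 -> FAULT, evict 3, frames=[5,4,2] (faults so far: 5)
  step 12: ref 3 -> FAULT, evict 2, frames=[5,4,3] (faults so far: 6)
  step 13: ref 1 -> FAULT, evict 4, frames=[5,1,3] (faults so far: 7)
  step 14: ref 3 -> HIT, frames=[5,1,3] (faults so far: 7)
  LRU total faults: 7
--- Optimal ---
  step 0: ref 5 -> FAULT, frames=[5,-,-] (faults so far: 1)
  step 1: ref 4 -> FAULT, frames=[5,4,-] (faults so far: 2)
  step 2: ref 4 -> HIT, frames=[5,4,-] (faults so far: 2)
  step 3: ref 4 -> HIT, frames=[5,4,-] (faults so far: 2)
  step 4: ref 4 -> HIT, frames=[5,4,-] (faults so far: 2)
  step 5: ref 2 -> FAULT, frames=[5,4,2] (faults so far: 3)
  step 6: ref 3 -> FAULT, evict 5, frames=[3,4,2] (faults so far: 4)
  step 7: ref 2 -> HIT, frames=[3,4,2] (faults so far: 4)
  step 8: ref 4 -> HIT, frames=[3,4,2] (faults so far: 4)
  step 9: ref 2 -> HIT, frames=[3,4,2] (faults so far: 4)
  step 10: ref 4 -> HIT, frames=[3,4,2] (faults so far: 4)
  step 11: ref 5 -> FAULT, evict 2, frames=[3,4,5] (faults so far: 5)
  step 12: ref 3 -> HIT, frames=[3,4,5] (faults so far: 5)
  step 13: ref 1 -> FAULT, evict 4, frames=[3,1,5] (faults so far: 6)
  step 14: ref 3 -> HIT, frames=[3,1,5] (faults so far: 6)
  Optimal total faults: 6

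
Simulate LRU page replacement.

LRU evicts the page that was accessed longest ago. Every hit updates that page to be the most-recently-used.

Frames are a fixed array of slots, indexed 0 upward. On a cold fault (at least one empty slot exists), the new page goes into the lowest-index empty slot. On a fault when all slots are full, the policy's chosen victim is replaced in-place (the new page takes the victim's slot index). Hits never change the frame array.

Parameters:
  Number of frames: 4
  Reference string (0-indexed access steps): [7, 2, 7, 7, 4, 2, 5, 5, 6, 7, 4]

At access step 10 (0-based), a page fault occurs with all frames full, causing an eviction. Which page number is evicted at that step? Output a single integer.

Answer: 2

Derivation:
Step 0: ref 7 -> FAULT, frames=[7,-,-,-]
Step 1: ref 2 -> FAULT, frames=[7,2,-,-]
Step 2: ref 7 -> HIT, frames=[7,2,-,-]
Step 3: ref 7 -> HIT, frames=[7,2,-,-]
Step 4: ref 4 -> FAULT, frames=[7,2,4,-]
Step 5: ref 2 -> HIT, frames=[7,2,4,-]
Step 6: ref 5 -> FAULT, frames=[7,2,4,5]
Step 7: ref 5 -> HIT, frames=[7,2,4,5]
Step 8: ref 6 -> FAULT, evict 7, frames=[6,2,4,5]
Step 9: ref 7 -> FAULT, evict 4, frames=[6,2,7,5]
Step 10: ref 4 -> FAULT, evict 2, frames=[6,4,7,5]
At step 10: evicted page 2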